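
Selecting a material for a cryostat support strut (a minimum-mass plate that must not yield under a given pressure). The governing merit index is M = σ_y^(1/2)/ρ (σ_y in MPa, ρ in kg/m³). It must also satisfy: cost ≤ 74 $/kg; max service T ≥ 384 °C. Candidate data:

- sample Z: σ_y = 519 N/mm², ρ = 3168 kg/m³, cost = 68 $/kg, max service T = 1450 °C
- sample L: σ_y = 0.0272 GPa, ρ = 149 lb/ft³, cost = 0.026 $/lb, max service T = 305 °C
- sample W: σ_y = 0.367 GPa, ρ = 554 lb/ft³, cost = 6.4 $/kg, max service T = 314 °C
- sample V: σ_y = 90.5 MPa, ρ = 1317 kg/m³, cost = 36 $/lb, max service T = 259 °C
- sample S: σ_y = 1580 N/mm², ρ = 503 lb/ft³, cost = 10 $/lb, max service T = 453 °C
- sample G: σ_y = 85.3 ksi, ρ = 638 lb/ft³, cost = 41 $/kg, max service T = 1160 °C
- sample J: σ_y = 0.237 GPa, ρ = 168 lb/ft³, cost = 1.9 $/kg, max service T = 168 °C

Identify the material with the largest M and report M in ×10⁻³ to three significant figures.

sample Z, M = 7.19×10⁻³

Screen on constraints: cost ≤ 74 $/kg; max service T ≥ 384 °C. Survivors: sample Z, sample S, sample G.
Normalizing units and computing the index:
  sample Z: σ_y = 519.0 MPa, ρ = 3168 kg/m³
  sample S: σ_y = 1580 MPa, ρ = 8057 kg/m³
  sample G: σ_y = 588.1 MPa, ρ = 10220 kg/m³
  sample Z: M = 7.19×10⁻³
  sample S: M = 4.93×10⁻³
  sample G: M = 2.37×10⁻³
Sample Z ranks first.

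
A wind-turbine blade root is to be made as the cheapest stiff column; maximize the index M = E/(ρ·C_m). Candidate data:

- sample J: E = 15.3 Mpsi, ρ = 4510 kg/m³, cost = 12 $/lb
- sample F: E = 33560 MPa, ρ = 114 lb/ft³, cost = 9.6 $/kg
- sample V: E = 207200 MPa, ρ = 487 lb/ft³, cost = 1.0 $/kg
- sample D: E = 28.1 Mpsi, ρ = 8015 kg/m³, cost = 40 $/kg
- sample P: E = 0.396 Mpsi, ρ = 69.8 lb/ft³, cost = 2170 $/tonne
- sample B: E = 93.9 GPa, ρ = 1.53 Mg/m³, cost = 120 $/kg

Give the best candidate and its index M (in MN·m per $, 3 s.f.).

sample V, M = 26.6 MN·m per $

After converting to SI:
  sample J: E = 105.5 GPa, ρ = 4510 kg/m³, cost = 26.46 $/kg
  sample F: E = 33.56 GPa, ρ = 1826 kg/m³, cost = 9.600 $/kg
  sample V: E = 207.2 GPa, ρ = 7801 kg/m³, cost = 1.000 $/kg
  sample D: E = 193.7 GPa, ρ = 8015 kg/m³, cost = 40.00 $/kg
  sample P: E = 2.730 GPa, ρ = 1118 kg/m³, cost = 2.170 $/kg
  sample B: E = 93.90 GPa, ρ = 1530 kg/m³, cost = 120.0 $/kg
  sample V: M = 26.6 MN·m per $
  sample F: M = 1.91 MN·m per $
  sample P: M = 1.13 MN·m per $
  sample J: M = 0.884 MN·m per $
  sample D: M = 0.604 MN·m per $
  sample B: M = 0.511 MN·m per $
Sample V ranks first.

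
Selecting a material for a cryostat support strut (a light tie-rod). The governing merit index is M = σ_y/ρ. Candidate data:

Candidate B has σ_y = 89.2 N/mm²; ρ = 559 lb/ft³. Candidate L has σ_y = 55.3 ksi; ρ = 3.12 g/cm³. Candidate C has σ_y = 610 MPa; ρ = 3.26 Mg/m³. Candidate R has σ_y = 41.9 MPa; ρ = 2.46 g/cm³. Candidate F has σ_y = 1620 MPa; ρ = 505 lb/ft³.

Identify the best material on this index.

Convert each candidate to consistent units, then evaluate M:
  candidate B: σ_y = 89.20 MPa, ρ = 8954 kg/m³
  candidate L: σ_y = 381.3 MPa, ρ = 3120 kg/m³
  candidate C: σ_y = 610.0 MPa, ρ = 3260 kg/m³
  candidate R: σ_y = 41.90 MPa, ρ = 2460 kg/m³
  candidate F: σ_y = 1620 MPa, ρ = 8089 kg/m³
  candidate F: M = 200 kN·m/kg
  candidate C: M = 187 kN·m/kg
  candidate L: M = 122 kN·m/kg
  candidate R: M = 17.0 kN·m/kg
  candidate B: M = 9.96 kN·m/kg
Highest index: candidate F.

candidate F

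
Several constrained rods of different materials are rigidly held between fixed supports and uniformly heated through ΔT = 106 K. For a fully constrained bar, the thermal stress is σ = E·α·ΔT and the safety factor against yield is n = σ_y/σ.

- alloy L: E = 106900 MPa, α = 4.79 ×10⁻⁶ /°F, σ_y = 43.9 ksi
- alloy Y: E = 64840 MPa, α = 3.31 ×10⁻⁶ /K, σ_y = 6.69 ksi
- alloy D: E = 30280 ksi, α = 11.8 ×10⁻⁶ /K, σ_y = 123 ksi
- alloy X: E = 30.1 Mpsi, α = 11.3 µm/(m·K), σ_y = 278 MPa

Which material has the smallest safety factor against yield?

alloy X

In consistent units (E in GPa, α in ×10⁻⁶/K, σ_y in MPa):
  alloy L: E = 106.9, α = 8.62, σ_y = 302.7 → σ = 97.7 MPa, n = 3.10
  alloy Y: E = 64.84, α = 3.31, σ_y = 46.13 → σ = 22.7 MPa, n = 2.03
  alloy D: E = 208.8, α = 11.8, σ_y = 848.1 → σ = 261 MPa, n = 3.25
  alloy X: E = 207.5, α = 11.3, σ_y = 278.0 → σ = 249 MPa, n = 1.12
Smallest n: alloy X with n = 1.12.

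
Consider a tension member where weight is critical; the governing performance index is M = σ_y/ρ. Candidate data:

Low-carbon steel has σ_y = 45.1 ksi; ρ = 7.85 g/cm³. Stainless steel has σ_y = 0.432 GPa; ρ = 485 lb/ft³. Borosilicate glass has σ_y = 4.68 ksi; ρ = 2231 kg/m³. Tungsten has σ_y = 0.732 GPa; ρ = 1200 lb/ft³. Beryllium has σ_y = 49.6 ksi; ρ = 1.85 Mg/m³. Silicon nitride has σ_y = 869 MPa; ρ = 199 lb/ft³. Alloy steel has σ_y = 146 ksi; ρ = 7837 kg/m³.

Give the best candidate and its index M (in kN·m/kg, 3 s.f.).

silicon nitride, M = 273 kN·m/kg

After converting to SI:
  low-carbon steel: σ_y = 311.0 MPa, ρ = 7850 kg/m³
  stainless steel: σ_y = 432.0 MPa, ρ = 7769 kg/m³
  borosilicate glass: σ_y = 32.27 MPa, ρ = 2231 kg/m³
  tungsten: σ_y = 732.0 MPa, ρ = 19220 kg/m³
  beryllium: σ_y = 342.0 MPa, ρ = 1850 kg/m³
  silicon nitride: σ_y = 869.0 MPa, ρ = 3188 kg/m³
  alloy steel: σ_y = 1007 MPa, ρ = 7837 kg/m³
  silicon nitride: M = 273 kN·m/kg
  beryllium: M = 185 kN·m/kg
  alloy steel: M = 128 kN·m/kg
  stainless steel: M = 55.6 kN·m/kg
  low-carbon steel: M = 39.6 kN·m/kg
  tungsten: M = 38.1 kN·m/kg
  borosilicate glass: M = 14.5 kN·m/kg
The maximum is for silicon nitride.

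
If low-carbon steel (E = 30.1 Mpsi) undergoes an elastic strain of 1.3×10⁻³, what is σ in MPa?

270 MPa

E = 30.1 Mpsi = 207.5 GPa.
σ = E·ε = 207500 MPa × 1.3×10⁻³ = 270 MPa.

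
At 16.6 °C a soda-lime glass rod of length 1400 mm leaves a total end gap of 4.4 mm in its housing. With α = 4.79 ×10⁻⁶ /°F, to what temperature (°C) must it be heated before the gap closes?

381 °C

α = 4.79×10⁻⁶/°F × 9/5 = 8.62×10⁻⁶/K.
α·L₀·ΔT = 4.4 mm ⇒ ΔT = 4.4 / (8.62×10⁻⁶ × 1400.0) = 364.5 K.
T = 16.6 + 364.5 = 381.1 °C.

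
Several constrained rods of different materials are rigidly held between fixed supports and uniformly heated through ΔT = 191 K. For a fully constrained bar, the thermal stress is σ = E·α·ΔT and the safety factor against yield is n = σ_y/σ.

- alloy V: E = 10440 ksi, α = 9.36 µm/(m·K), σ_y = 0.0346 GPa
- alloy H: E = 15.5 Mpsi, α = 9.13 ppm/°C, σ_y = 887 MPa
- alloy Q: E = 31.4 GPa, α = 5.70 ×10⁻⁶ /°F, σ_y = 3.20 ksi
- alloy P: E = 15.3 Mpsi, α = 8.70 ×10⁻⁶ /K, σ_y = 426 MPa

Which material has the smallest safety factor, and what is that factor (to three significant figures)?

Per material, after unit conversion:
  alloy V: E = 71.98, α = 9.36, σ_y = 34.60 → σ = 129 MPa, n = 0.269
  alloy H: E = 106.9, α = 9.13, σ_y = 887.0 → σ = 186 MPa, n = 4.76
  alloy Q: E = 31.40, α = 10.3, σ_y = 22.06 → σ = 61.5 MPa, n = 0.359
  alloy P: E = 105.5, α = 8.70, σ_y = 426.0 → σ = 175 MPa, n = 2.43
Alloy V has the lowest safety factor, n = 0.269.

alloy V, n = 0.269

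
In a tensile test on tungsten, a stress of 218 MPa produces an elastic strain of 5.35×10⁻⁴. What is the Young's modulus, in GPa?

407 GPa

E = σ/ε = 218 MPa / 5.35×10⁻⁴ = 407500 MPa = 407 GPa.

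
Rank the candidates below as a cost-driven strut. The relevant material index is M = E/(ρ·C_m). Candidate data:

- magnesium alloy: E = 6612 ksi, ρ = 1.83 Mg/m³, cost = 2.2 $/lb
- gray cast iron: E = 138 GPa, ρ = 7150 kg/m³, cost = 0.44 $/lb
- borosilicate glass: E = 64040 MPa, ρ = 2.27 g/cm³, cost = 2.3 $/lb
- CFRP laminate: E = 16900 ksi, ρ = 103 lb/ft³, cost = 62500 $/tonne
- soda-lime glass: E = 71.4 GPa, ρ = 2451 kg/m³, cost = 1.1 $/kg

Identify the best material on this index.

In SI units:
  magnesium alloy: E = 45.59 GPa, ρ = 1830 kg/m³, cost = 4.850 $/kg
  gray cast iron: E = 138.0 GPa, ρ = 7150 kg/m³, cost = 0.9700 $/kg
  borosilicate glass: E = 64.04 GPa, ρ = 2270 kg/m³, cost = 5.071 $/kg
  CFRP laminate: E = 116.5 GPa, ρ = 1650 kg/m³, cost = 62.50 $/kg
  soda-lime glass: E = 71.40 GPa, ρ = 2451 kg/m³, cost = 1.100 $/kg
  soda-lime glass: M = 26.5 MN·m per $
  gray cast iron: M = 19.9 MN·m per $
  borosilicate glass: M = 5.56 MN·m per $
  magnesium alloy: M = 5.14 MN·m per $
  CFRP laminate: M = 1.13 MN·m per $
Highest index: soda-lime glass.

soda-lime glass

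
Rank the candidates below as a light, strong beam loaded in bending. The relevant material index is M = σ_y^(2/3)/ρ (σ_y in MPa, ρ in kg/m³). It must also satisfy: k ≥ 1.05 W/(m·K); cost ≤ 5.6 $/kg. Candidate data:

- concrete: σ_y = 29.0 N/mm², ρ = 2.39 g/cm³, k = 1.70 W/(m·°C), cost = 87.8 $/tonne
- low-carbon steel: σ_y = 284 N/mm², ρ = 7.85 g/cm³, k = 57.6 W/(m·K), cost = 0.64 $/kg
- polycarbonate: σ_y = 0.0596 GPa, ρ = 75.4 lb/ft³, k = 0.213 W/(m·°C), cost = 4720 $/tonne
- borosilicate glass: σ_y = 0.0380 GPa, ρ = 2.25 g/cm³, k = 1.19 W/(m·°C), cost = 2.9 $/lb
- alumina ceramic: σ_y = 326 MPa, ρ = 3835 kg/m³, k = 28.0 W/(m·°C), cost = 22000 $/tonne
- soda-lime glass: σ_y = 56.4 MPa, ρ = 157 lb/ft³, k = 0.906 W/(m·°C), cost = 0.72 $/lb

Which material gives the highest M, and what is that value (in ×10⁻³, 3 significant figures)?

low-carbon steel, M = 5.50×10⁻³

Screen on constraints: k ≥ 1.05 W/(m·K); cost ≤ 5.6 $/kg. Survivors: concrete, low-carbon steel.
After converting to SI:
  concrete: σ_y = 29.00 MPa, ρ = 2390 kg/m³
  low-carbon steel: σ_y = 284.0 MPa, ρ = 7850 kg/m³
  low-carbon steel: M = 5.50×10⁻³
  concrete: M = 3.95×10⁻³
Highest index: low-carbon steel.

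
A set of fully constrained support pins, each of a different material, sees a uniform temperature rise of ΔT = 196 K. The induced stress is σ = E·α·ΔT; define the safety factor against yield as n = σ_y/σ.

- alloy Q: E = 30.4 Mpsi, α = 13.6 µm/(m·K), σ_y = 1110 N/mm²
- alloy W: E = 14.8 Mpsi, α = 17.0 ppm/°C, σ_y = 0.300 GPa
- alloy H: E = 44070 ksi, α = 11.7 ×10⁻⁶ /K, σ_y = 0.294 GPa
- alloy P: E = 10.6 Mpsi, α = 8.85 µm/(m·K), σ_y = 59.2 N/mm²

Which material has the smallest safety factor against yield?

alloy H

Per material, after unit conversion:
  alloy Q: E = 209.6, α = 13.6, σ_y = 1110 → σ = 559 MPa, n = 1.99
  alloy W: E = 102.0, α = 17.0, σ_y = 300.0 → σ = 340 MPa, n = 0.882
  alloy H: E = 303.9, α = 11.7, σ_y = 294.0 → σ = 697 MPa, n = 0.422
  alloy P: E = 73.08, α = 8.85, σ_y = 59.20 → σ = 127 MPa, n = 0.467
The minimum is alloy H at n = 0.422.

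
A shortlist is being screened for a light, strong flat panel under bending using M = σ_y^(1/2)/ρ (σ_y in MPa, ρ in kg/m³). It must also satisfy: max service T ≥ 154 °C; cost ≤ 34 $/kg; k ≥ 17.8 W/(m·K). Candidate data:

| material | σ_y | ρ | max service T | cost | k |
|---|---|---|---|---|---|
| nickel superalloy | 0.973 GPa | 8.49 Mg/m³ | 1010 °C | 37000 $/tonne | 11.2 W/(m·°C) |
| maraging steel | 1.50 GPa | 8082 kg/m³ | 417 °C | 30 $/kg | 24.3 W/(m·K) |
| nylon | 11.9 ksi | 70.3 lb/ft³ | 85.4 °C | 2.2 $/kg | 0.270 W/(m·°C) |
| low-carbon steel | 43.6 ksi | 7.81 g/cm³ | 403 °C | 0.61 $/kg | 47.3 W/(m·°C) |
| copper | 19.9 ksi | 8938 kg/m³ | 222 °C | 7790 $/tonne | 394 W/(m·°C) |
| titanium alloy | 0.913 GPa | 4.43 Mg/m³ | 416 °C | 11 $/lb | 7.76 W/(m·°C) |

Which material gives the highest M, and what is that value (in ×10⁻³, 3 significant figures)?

maraging steel, M = 4.79×10⁻³

Screen on constraints: max service T ≥ 154 °C; cost ≤ 34 $/kg; k ≥ 17.8 W/(m·K). Survivors: maraging steel, low-carbon steel, copper.
Putting every candidate on a common basis:
  maraging steel: σ_y = 1500 MPa, ρ = 8082 kg/m³
  low-carbon steel: σ_y = 300.6 MPa, ρ = 7810 kg/m³
  copper: σ_y = 137.2 MPa, ρ = 8938 kg/m³
  maraging steel: M = 4.79×10⁻³
  low-carbon steel: M = 2.22×10⁻³
  copper: M = 1.31×10⁻³
Maraging steel has the largest M.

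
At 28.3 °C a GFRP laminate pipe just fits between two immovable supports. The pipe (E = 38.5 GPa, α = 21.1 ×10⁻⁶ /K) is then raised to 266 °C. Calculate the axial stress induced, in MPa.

ΔT = 237.7 K. Constrained thermal stress σ = E·α·ΔT = 38.50×10³ MPa × 21.1×10⁻⁶ × 237.7 = 193 MPa (compressive).

193 MPa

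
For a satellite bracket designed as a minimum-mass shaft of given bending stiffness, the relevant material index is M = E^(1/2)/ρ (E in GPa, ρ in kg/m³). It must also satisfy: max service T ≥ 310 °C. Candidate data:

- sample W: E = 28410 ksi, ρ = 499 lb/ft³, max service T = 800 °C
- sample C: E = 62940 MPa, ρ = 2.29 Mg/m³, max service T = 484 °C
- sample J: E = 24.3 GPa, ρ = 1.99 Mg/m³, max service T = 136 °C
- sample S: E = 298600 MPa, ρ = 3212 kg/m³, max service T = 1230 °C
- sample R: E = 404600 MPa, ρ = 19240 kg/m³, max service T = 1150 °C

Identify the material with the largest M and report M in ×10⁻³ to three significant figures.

sample S, M = 5.38×10⁻³

Screen on constraints: max service T ≥ 310 °C. Survivors: sample W, sample C, sample S, sample R.
After converting to SI:
  sample W: E = 195.9 GPa, ρ = 7993 kg/m³
  sample C: E = 62.94 GPa, ρ = 2290 kg/m³
  sample S: E = 298.6 GPa, ρ = 3212 kg/m³
  sample R: E = 404.6 GPa, ρ = 19240 kg/m³
  sample S: M = 5.38×10⁻³
  sample C: M = 3.46×10⁻³
  sample W: M = 1.75×10⁻³
  sample R: M = 1.05×10⁻³
Highest index: sample S.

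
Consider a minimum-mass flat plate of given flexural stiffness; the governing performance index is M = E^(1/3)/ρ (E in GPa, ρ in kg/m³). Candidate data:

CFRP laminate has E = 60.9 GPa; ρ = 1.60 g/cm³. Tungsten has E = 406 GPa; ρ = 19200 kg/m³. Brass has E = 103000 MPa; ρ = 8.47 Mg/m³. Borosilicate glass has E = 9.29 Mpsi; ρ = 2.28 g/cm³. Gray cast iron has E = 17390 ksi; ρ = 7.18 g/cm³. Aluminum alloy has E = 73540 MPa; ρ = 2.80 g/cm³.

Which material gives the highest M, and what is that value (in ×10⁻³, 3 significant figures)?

Convert each candidate to consistent units, then evaluate M:
  CFRP laminate: E = 60.90 GPa, ρ = 1600 kg/m³
  tungsten: E = 406.0 GPa, ρ = 19200 kg/m³
  brass: E = 103.0 GPa, ρ = 8470 kg/m³
  borosilicate glass: E = 64.05 GPa, ρ = 2280 kg/m³
  gray cast iron: E = 119.9 GPa, ρ = 7180 kg/m³
  aluminum alloy: E = 73.54 GPa, ρ = 2800 kg/m³
  CFRP laminate: M = 2.46×10⁻³
  borosilicate glass: M = 1.75×10⁻³
  aluminum alloy: M = 1.50×10⁻³
  gray cast iron: M = 0.687×10⁻³
  brass: M = 0.553×10⁻³
  tungsten: M = 0.386×10⁻³
The maximum is for CFRP laminate.

CFRP laminate, M = 2.46×10⁻³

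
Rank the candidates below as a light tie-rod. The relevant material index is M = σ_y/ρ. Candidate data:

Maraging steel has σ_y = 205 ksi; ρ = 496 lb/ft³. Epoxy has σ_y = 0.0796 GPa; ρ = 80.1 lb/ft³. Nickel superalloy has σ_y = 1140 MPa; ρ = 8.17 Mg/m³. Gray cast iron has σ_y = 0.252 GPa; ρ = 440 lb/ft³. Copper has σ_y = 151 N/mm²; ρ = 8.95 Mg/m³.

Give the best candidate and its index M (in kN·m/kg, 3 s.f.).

maraging steel, M = 178 kN·m/kg

After converting to SI:
  maraging steel: σ_y = 1413 MPa, ρ = 7945 kg/m³
  epoxy: σ_y = 79.60 MPa, ρ = 1283 kg/m³
  nickel superalloy: σ_y = 1140 MPa, ρ = 8170 kg/m³
  gray cast iron: σ_y = 252.0 MPa, ρ = 7048 kg/m³
  copper: σ_y = 151.0 MPa, ρ = 8950 kg/m³
  maraging steel: M = 178 kN·m/kg
  nickel superalloy: M = 140 kN·m/kg
  epoxy: M = 62.0 kN·m/kg
  gray cast iron: M = 35.8 kN·m/kg
  copper: M = 16.9 kN·m/kg
Maraging steel ranks first.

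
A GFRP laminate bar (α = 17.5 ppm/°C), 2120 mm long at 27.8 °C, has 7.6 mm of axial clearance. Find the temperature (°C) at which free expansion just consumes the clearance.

α·L₀·ΔT = 7.6 mm ⇒ ΔT = 7.6 / (17.5×10⁻⁶ × 2120.0) = 204.9 K.
T = 27.8 + 204.9 = 232.7 °C.

233 °C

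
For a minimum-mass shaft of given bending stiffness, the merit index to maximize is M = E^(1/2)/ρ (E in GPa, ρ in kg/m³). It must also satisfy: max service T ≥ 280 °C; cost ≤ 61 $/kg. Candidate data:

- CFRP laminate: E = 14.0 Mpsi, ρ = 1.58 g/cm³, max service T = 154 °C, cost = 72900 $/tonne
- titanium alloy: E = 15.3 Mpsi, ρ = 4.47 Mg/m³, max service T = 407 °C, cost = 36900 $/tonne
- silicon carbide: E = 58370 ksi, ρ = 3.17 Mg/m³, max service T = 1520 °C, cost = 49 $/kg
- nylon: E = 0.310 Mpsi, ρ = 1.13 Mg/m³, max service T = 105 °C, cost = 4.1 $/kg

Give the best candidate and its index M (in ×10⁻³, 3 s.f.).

silicon carbide, M = 6.33×10⁻³

Screen on constraints: max service T ≥ 280 °C; cost ≤ 61 $/kg. Survivors: titanium alloy, silicon carbide.
In SI units:
  titanium alloy: E = 105.5 GPa, ρ = 4470 kg/m³
  silicon carbide: E = 402.4 GPa, ρ = 3170 kg/m³
  silicon carbide: M = 6.33×10⁻³
  titanium alloy: M = 2.30×10⁻³
Highest index: silicon carbide.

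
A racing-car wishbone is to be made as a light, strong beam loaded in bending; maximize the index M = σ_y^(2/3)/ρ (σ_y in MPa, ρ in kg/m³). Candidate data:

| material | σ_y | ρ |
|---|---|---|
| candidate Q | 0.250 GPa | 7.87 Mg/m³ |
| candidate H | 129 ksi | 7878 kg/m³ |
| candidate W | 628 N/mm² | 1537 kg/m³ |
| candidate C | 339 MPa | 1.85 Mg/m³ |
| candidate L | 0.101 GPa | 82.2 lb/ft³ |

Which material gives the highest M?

candidate W

After converting to SI:
  candidate Q: σ_y = 250.0 MPa, ρ = 7870 kg/m³
  candidate H: σ_y = 889.4 MPa, ρ = 7878 kg/m³
  candidate W: σ_y = 628.0 MPa, ρ = 1537 kg/m³
  candidate C: σ_y = 339.0 MPa, ρ = 1850 kg/m³
  candidate L: σ_y = 101.0 MPa, ρ = 1317 kg/m³
  candidate W: M = 47.7×10⁻³
  candidate C: M = 26.3×10⁻³
  candidate L: M = 16.5×10⁻³
  candidate H: M = 11.7×10⁻³
  candidate Q: M = 5.04×10⁻³
Candidate W ranks first.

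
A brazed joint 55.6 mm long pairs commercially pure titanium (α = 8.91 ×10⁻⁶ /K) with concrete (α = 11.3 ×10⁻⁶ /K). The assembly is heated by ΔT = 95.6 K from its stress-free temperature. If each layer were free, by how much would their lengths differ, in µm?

12.7 µm

Δα = |8.91 − 11.3|×10⁻⁶/K = 2.39×10⁻⁶/K.
ΔL_mismatch = Δα·L·ΔT = 2.39×10⁻⁶ × 55.6 mm × 95.6 K = 12.7 µm.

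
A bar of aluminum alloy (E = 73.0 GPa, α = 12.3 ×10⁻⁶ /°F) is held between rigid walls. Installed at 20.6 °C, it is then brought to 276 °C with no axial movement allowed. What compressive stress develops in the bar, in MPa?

413 MPa

α = 12.3×10⁻⁶/°F × 9/5 = 22.1×10⁻⁶/K.
ΔT = 255.4 K. Constrained thermal stress σ = E·α·ΔT = 73.00×10³ MPa × 22.1×10⁻⁶ × 255.4 = 413 MPa (compressive).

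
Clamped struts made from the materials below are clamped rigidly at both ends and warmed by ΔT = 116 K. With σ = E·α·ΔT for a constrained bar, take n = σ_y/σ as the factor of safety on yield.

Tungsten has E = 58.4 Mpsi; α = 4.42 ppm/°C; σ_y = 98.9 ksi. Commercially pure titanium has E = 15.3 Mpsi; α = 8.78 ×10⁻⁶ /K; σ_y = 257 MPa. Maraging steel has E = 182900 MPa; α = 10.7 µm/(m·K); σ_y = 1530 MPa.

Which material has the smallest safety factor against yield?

commercially pure titanium

Per material, after unit conversion:
  tungsten: E = 402.7, α = 4.42, σ_y = 681.9 → σ = 206 MPa, n = 3.30
  commercially pure titanium: E = 105.5, α = 8.78, σ_y = 257.0 → σ = 107 MPa, n = 2.39
  maraging steel: E = 182.9, α = 10.7, σ_y = 1530 → σ = 227 MPa, n = 6.74
Smallest n: commercially pure titanium with n = 2.39.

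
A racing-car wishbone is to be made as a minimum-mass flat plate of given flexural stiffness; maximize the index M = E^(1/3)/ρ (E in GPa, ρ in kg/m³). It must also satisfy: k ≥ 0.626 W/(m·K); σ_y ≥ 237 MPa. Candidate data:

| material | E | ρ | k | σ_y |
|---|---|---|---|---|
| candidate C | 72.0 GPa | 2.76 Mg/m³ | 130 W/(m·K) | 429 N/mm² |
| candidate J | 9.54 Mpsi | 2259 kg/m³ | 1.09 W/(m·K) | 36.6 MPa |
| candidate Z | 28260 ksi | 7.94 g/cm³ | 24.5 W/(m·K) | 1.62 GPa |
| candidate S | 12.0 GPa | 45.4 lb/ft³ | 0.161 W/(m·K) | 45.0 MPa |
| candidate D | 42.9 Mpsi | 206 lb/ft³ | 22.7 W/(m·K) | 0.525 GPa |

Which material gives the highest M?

candidate D

Screen on constraints: k ≥ 0.626 W/(m·K); σ_y ≥ 237 MPa. Survivors: candidate C, candidate Z, candidate D.
Normalizing units and computing the index:
  candidate C: E = 72.00 GPa, ρ = 2760 kg/m³
  candidate Z: E = 194.8 GPa, ρ = 7940 kg/m³
  candidate D: E = 295.8 GPa, ρ = 3300 kg/m³
  candidate D: M = 2.02×10⁻³
  candidate C: M = 1.51×10⁻³
  candidate Z: M = 0.730×10⁻³
Candidate D has the largest M.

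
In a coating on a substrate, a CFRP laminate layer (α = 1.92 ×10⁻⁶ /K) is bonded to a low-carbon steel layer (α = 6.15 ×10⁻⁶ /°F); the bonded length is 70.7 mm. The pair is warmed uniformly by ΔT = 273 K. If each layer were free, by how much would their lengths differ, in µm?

177 µm

low-carbon steel: α = 6.15×10⁻⁶/°F × 9/5 = 11.1×10⁻⁶/K.
Δα = |1.92 − 11.1|×10⁻⁶/K = 9.15×10⁻⁶/K.
ΔL_mismatch = Δα·L·ΔT = 9.15×10⁻⁶ × 70.7 mm × 273.0 K = 177 µm.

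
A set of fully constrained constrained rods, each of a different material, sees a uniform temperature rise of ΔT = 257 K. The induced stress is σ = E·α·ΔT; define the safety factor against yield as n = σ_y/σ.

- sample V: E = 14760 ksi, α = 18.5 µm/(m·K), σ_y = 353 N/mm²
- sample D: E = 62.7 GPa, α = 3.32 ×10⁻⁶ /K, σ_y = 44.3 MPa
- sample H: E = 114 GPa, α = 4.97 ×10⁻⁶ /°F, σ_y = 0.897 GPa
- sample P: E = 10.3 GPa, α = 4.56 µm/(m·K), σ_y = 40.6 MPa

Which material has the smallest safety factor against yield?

Per material, after unit conversion:
  sample V: E = 101.8, α = 18.5, σ_y = 353.0 → σ = 484 MPa, n = 0.730
  sample D: E = 62.70, α = 3.32, σ_y = 44.30 → σ = 53.5 MPa, n = 0.828
  sample H: E = 114.0, α = 8.95, σ_y = 897.0 → σ = 262 MPa, n = 3.42
  sample P: E = 10.30, α = 4.56, σ_y = 40.60 → σ = 12.1 MPa, n = 3.36
The minimum is sample V at n = 0.730.

sample V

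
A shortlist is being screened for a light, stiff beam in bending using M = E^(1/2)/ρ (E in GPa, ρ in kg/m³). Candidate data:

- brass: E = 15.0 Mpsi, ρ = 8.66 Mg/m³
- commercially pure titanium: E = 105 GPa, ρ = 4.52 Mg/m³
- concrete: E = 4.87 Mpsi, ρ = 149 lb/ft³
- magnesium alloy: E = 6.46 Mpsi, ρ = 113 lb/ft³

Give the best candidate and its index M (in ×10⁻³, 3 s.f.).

magnesium alloy, M = 3.69×10⁻³

Normalizing units and computing the index:
  brass: E = 103.4 GPa, ρ = 8660 kg/m³
  commercially pure titanium: E = 105.0 GPa, ρ = 4520 kg/m³
  concrete: E = 33.58 GPa, ρ = 2387 kg/m³
  magnesium alloy: E = 44.54 GPa, ρ = 1810 kg/m³
  magnesium alloy: M = 3.69×10⁻³
  concrete: M = 2.43×10⁻³
  commercially pure titanium: M = 2.27×10⁻³
  brass: M = 1.17×10⁻³
Magnesium alloy ranks first.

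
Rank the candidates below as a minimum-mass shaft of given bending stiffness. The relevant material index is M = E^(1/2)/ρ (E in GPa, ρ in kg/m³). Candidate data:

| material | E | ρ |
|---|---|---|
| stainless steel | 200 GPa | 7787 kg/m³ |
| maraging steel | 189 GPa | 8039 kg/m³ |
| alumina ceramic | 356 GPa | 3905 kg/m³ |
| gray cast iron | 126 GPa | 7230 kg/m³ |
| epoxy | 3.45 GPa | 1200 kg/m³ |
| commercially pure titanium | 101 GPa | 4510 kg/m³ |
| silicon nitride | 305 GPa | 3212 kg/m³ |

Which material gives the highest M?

silicon nitride

Evaluate M for each candidate:
  silicon nitride: M = 5.44×10⁻³
  alumina ceramic: M = 4.83×10⁻³
  commercially pure titanium: M = 2.23×10⁻³
  stainless steel: M = 1.82×10⁻³
  maraging steel: M = 1.71×10⁻³
  gray cast iron: M = 1.55×10⁻³
  epoxy: M = 1.55×10⁻³
The maximum is for silicon nitride.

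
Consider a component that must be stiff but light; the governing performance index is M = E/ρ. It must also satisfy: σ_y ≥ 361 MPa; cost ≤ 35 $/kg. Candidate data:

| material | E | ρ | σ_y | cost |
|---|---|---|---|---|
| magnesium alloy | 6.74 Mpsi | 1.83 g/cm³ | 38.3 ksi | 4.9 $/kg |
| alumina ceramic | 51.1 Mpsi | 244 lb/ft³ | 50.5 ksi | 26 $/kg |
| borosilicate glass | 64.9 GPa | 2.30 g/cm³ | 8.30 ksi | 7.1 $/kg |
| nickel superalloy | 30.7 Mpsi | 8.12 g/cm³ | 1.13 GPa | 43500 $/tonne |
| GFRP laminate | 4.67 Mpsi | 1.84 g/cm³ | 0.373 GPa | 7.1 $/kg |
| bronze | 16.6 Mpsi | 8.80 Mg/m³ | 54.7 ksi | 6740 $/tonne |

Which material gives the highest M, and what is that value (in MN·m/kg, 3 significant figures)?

GFRP laminate, M = 17.5 MN·m/kg

Screen on constraints: σ_y ≥ 361 MPa; cost ≤ 35 $/kg. Survivors: GFRP laminate, bronze.
Putting every candidate on a common basis:
  GFRP laminate: E = 32.20 GPa, ρ = 1840 kg/m³
  bronze: E = 114.5 GPa, ρ = 8800 kg/m³
  GFRP laminate: M = 17.5 MN·m/kg
  bronze: M = 13.0 MN·m/kg
GFRP laminate has the largest M.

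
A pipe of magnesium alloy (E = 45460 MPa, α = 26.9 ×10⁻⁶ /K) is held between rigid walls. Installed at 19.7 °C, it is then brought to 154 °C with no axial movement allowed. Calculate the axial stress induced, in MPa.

E = 45460 MPa = 45.46 GPa.
ΔT = 134.3 K. Constrained thermal stress σ = E·α·ΔT = 45.46×10³ MPa × 26.9×10⁻⁶ × 134.3 = 164 MPa (compressive).

164 MPa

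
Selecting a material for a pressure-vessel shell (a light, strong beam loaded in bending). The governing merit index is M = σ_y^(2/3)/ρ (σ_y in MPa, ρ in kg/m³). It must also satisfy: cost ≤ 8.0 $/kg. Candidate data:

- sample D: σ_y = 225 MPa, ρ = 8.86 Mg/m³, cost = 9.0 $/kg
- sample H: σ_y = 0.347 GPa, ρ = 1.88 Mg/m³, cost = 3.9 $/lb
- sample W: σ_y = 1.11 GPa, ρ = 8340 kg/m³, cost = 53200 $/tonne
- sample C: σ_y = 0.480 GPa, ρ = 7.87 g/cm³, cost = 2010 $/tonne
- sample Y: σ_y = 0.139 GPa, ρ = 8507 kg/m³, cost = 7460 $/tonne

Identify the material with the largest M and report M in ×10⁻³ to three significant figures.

sample C, M = 7.79×10⁻³

Screen on constraints: cost ≤ 8.0 $/kg. Survivors: sample C, sample Y.
In SI units:
  sample C: σ_y = 480.0 MPa, ρ = 7870 kg/m³
  sample Y: σ_y = 139.0 MPa, ρ = 8507 kg/m³
  sample C: M = 7.79×10⁻³
  sample Y: M = 3.15×10⁻³
The maximum is for sample C.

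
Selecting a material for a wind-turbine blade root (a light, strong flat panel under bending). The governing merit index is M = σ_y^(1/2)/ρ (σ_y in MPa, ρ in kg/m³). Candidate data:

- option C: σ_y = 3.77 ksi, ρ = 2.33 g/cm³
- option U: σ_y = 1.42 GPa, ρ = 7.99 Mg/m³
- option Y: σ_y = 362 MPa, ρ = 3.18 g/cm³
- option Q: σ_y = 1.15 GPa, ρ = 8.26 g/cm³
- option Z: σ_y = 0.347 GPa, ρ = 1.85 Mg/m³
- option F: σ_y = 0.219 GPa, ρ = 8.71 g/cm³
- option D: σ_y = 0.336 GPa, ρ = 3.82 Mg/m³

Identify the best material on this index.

option Z

After converting to SI:
  option C: σ_y = 25.99 MPa, ρ = 2330 kg/m³
  option U: σ_y = 1420 MPa, ρ = 7990 kg/m³
  option Y: σ_y = 362.0 MPa, ρ = 3180 kg/m³
  option Q: σ_y = 1150 MPa, ρ = 8260 kg/m³
  option Z: σ_y = 347.0 MPa, ρ = 1850 kg/m³
  option F: σ_y = 219.0 MPa, ρ = 8710 kg/m³
  option D: σ_y = 336.0 MPa, ρ = 3820 kg/m³
  option Z: M = 10.1×10⁻³
  option Y: M = 5.98×10⁻³
  option D: M = 4.80×10⁻³
  option U: M = 4.72×10⁻³
  option Q: M = 4.11×10⁻³
  option C: M = 2.19×10⁻³
  option F: M = 1.70×10⁻³
The maximum is for option Z.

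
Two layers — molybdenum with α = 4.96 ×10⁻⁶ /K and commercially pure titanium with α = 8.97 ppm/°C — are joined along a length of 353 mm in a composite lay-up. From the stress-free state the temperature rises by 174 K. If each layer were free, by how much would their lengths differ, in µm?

Δα = |4.96 − 8.97|×10⁻⁶/K = 4.01×10⁻⁶/K.
ΔL_mismatch = Δα·L·ΔT = 4.01×10⁻⁶ × 353.0 mm × 174.0 K = 246 µm.

246 µm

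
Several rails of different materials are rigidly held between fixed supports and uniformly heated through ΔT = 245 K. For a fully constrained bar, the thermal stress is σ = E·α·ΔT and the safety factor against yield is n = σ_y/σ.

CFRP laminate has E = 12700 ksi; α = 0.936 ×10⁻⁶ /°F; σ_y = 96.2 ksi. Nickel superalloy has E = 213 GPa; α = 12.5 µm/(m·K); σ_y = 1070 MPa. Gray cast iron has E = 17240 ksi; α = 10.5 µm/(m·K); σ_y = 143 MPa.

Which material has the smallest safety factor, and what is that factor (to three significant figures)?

gray cast iron, n = 0.468

Per material, after unit conversion:
  CFRP laminate: E = 87.56, α = 1.68, σ_y = 663.3 → σ = 36.1 MPa, n = 18.4
  nickel superalloy: E = 213.0, α = 12.5, σ_y = 1070 → σ = 652 MPa, n = 1.64
  gray cast iron: E = 118.9, α = 10.5, σ_y = 143.0 → σ = 306 MPa, n = 0.468
The minimum is gray cast iron at n = 0.468.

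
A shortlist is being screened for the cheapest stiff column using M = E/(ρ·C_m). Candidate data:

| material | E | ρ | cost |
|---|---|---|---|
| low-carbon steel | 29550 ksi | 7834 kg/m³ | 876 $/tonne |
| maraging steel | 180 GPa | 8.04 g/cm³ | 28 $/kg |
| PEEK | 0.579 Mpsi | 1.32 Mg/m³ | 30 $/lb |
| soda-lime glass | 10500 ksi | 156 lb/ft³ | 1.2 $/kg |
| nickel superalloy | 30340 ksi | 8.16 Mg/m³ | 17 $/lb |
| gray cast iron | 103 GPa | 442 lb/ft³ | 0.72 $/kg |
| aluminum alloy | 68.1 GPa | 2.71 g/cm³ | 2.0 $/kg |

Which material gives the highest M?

After converting to SI:
  low-carbon steel: E = 203.7 GPa, ρ = 7834 kg/m³, cost = 0.8760 $/kg
  maraging steel: E = 180.0 GPa, ρ = 8040 kg/m³, cost = 28.00 $/kg
  PEEK: E = 3.992 GPa, ρ = 1320 kg/m³, cost = 66.14 $/kg
  soda-lime glass: E = 72.39 GPa, ρ = 2499 kg/m³, cost = 1.200 $/kg
  nickel superalloy: E = 209.2 GPa, ρ = 8160 kg/m³, cost = 37.48 $/kg
  gray cast iron: E = 103.0 GPa, ρ = 7080 kg/m³, cost = 0.7200 $/kg
  aluminum alloy: E = 68.10 GPa, ρ = 2710 kg/m³, cost = 2.000 $/kg
  low-carbon steel: M = 29.7 MN·m per $
  soda-lime glass: M = 24.1 MN·m per $
  gray cast iron: M = 20.2 MN·m per $
  aluminum alloy: M = 12.6 MN·m per $
  maraging steel: M = 0.800 MN·m per $
  nickel superalloy: M = 0.684 MN·m per $
  PEEK: M = 0.0457 MN·m per $
Low-carbon steel ranks first.

low-carbon steel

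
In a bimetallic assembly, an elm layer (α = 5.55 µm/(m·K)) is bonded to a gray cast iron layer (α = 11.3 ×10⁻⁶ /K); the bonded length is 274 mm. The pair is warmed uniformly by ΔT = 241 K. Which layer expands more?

gray cast iron

α(elm) = 5.55×10⁻⁶/K vs α(gray cast iron) = 11.3×10⁻⁶/K.
Higher α expands more for the same ΔT: gray cast iron.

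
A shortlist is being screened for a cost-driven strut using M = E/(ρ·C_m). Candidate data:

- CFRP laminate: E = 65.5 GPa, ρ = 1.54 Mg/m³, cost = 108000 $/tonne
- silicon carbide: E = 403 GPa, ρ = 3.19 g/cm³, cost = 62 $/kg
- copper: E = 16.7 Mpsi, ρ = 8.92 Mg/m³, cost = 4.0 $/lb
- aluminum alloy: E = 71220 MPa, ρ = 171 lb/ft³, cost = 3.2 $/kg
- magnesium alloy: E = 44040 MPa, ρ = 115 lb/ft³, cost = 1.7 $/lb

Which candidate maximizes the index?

Convert each candidate to consistent units, then evaluate M:
  CFRP laminate: E = 65.50 GPa, ρ = 1540 kg/m³, cost = 108.0 $/kg
  silicon carbide: E = 403.0 GPa, ρ = 3190 kg/m³, cost = 62.00 $/kg
  copper: E = 115.1 GPa, ρ = 8920 kg/m³, cost = 8.818 $/kg
  aluminum alloy: E = 71.22 GPa, ρ = 2739 kg/m³, cost = 3.200 $/kg
  magnesium alloy: E = 44.04 GPa, ρ = 1842 kg/m³, cost = 3.748 $/kg
  aluminum alloy: M = 8.13 MN·m per $
  magnesium alloy: M = 6.38 MN·m per $
  silicon carbide: M = 2.04 MN·m per $
  copper: M = 1.46 MN·m per $
  CFRP laminate: M = 0.394 MN·m per $
Aluminum alloy ranks first.

aluminum alloy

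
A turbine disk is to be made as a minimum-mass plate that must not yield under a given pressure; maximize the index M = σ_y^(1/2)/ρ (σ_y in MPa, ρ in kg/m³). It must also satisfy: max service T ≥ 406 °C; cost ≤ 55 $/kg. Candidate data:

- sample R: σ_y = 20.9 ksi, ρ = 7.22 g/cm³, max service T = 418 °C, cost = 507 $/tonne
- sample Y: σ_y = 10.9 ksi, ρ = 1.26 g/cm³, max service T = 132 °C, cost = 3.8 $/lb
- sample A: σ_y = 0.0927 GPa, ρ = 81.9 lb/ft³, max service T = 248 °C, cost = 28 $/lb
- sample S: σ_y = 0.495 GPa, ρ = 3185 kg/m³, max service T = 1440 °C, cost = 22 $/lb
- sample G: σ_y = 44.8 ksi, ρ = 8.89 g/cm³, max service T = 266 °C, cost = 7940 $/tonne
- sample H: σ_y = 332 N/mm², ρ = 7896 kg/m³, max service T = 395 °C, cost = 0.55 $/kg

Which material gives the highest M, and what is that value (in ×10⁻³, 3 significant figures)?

Screen on constraints: max service T ≥ 406 °C; cost ≤ 55 $/kg. Survivors: sample R, sample S.
Putting every candidate on a common basis:
  sample R: σ_y = 144.1 MPa, ρ = 7220 kg/m³
  sample S: σ_y = 495.0 MPa, ρ = 3185 kg/m³
  sample S: M = 6.99×10⁻³
  sample R: M = 1.66×10⁻³
Highest index: sample S.

sample S, M = 6.99×10⁻³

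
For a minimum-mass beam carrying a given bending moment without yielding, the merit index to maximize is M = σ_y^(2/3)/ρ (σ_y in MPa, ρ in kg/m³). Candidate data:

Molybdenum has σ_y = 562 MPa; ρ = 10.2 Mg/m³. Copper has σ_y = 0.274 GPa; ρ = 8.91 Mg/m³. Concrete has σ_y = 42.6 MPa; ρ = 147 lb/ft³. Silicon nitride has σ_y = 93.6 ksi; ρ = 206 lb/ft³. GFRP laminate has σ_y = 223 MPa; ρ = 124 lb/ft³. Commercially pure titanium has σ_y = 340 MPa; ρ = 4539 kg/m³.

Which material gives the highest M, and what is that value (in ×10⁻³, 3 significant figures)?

silicon nitride, M = 22.6×10⁻³

After converting to SI:
  molybdenum: σ_y = 562.0 MPa, ρ = 10200 kg/m³
  copper: σ_y = 274.0 MPa, ρ = 8910 kg/m³
  concrete: σ_y = 42.60 MPa, ρ = 2355 kg/m³
  silicon nitride: σ_y = 645.3 MPa, ρ = 3300 kg/m³
  GFRP laminate: σ_y = 223.0 MPa, ρ = 1986 kg/m³
  commercially pure titanium: σ_y = 340.0 MPa, ρ = 4539 kg/m³
  silicon nitride: M = 22.6×10⁻³
  GFRP laminate: M = 18.5×10⁻³
  commercially pure titanium: M = 10.7×10⁻³
  molybdenum: M = 6.68×10⁻³
  concrete: M = 5.18×10⁻³
  copper: M = 4.73×10⁻³
Silicon nitride ranks first.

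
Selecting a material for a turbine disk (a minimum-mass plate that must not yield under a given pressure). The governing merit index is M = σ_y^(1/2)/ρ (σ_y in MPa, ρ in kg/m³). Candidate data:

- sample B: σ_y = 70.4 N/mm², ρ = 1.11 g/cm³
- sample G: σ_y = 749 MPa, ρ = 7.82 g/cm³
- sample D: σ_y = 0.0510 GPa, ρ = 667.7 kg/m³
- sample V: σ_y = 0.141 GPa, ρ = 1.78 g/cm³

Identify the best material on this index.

sample D

Normalizing units and computing the index:
  sample B: σ_y = 70.40 MPa, ρ = 1110 kg/m³
  sample G: σ_y = 749.0 MPa, ρ = 7820 kg/m³
  sample D: σ_y = 51.00 MPa, ρ = 667.7 kg/m³
  sample V: σ_y = 141.0 MPa, ρ = 1780 kg/m³
  sample D: M = 10.7×10⁻³
  sample B: M = 7.56×10⁻³
  sample V: M = 6.67×10⁻³
  sample G: M = 3.50×10⁻³
Highest index: sample D.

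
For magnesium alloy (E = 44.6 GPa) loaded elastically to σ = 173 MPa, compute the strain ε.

ε = σ/E = 173 / 44600 = 3.88×10⁻³.

3.88×10⁻³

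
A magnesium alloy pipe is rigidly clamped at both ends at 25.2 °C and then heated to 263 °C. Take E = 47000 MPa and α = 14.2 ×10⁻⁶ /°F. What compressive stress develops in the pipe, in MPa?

E = 47000 MPa = 47.00 GPa.
α = 14.2×10⁻⁶/°F × 9/5 = 25.6×10⁻⁶/K.
ΔT = 237.8 K. Constrained thermal stress σ = E·α·ΔT = 47.00×10³ MPa × 25.6×10⁻⁶ × 237.8 = 286 MPa (compressive).

286 MPa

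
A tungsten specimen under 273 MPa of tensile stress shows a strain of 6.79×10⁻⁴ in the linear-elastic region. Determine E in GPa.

E = σ/ε = 273 MPa / 6.79×10⁻⁴ = 402100 MPa = 402 GPa.

402 GPa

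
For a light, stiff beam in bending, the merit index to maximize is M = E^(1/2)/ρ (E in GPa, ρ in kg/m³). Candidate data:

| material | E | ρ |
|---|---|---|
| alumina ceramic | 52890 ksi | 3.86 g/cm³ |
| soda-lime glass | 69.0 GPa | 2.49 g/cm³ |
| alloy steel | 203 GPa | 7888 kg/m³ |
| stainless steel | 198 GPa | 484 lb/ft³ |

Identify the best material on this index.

Normalizing units and computing the index:
  alumina ceramic: E = 364.7 GPa, ρ = 3860 kg/m³
  soda-lime glass: E = 69.00 GPa, ρ = 2490 kg/m³
  alloy steel: E = 203.0 GPa, ρ = 7888 kg/m³
  stainless steel: E = 198.0 GPa, ρ = 7753 kg/m³
  alumina ceramic: M = 4.95×10⁻³
  soda-lime glass: M = 3.34×10⁻³
  stainless steel: M = 1.81×10⁻³
  alloy steel: M = 1.81×10⁻³
Alumina ceramic ranks first.

alumina ceramic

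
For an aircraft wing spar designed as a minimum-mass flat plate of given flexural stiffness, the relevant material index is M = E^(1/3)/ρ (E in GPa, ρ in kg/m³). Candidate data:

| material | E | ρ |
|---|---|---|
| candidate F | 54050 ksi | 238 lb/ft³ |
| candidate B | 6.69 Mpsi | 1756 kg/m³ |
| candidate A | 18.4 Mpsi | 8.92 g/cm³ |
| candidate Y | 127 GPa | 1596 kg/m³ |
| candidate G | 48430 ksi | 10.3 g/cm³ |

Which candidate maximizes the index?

Putting every candidate on a common basis:
  candidate F: E = 372.7 GPa, ρ = 3812 kg/m³
  candidate B: E = 46.13 GPa, ρ = 1756 kg/m³
  candidate A: E = 126.9 GPa, ρ = 8920 kg/m³
  candidate Y: E = 127.0 GPa, ρ = 1596 kg/m³
  candidate G: E = 333.9 GPa, ρ = 10300 kg/m³
  candidate Y: M = 3.15×10⁻³
  candidate B: M = 2.04×10⁻³
  candidate F: M = 1.89×10⁻³
  candidate G: M = 0.674×10⁻³
  candidate A: M = 0.563×10⁻³
Candidate Y has the largest M.

candidate Y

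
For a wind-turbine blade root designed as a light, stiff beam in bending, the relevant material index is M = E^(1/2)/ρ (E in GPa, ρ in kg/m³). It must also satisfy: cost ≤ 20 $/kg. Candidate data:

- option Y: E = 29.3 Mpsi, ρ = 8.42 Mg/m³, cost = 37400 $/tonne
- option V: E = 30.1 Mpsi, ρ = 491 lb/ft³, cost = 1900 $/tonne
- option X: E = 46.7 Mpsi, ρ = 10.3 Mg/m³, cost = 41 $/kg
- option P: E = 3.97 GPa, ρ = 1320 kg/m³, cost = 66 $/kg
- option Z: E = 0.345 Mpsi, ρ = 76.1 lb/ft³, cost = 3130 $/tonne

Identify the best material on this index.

Screen on constraints: cost ≤ 20 $/kg. Survivors: option V, option Z.
In SI units:
  option V: E = 207.5 GPa, ρ = 7865 kg/m³
  option Z: E = 2.379 GPa, ρ = 1219 kg/m³
  option V: M = 1.83×10⁻³
  option Z: M = 1.27×10⁻³
Highest index: option V.

option V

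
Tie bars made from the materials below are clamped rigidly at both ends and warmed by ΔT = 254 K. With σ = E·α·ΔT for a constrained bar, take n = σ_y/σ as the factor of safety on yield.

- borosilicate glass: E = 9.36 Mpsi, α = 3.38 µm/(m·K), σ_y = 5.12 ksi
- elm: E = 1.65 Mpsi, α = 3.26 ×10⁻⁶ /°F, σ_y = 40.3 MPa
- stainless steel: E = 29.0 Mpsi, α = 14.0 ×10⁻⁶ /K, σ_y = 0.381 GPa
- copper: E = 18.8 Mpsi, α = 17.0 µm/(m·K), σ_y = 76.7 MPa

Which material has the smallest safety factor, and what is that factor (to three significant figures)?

copper, n = 0.137

With everything in SI (GPa, ×10⁻⁶/K, MPa):
  borosilicate glass: E = 64.53, α = 3.38, σ_y = 35.30 → σ = 55.4 MPa, n = 0.637
  elm: E = 11.38, α = 5.87, σ_y = 40.30 → σ = 17.0 MPa, n = 2.38
  stainless steel: E = 199.9, α = 14.0, σ_y = 381.0 → σ = 711 MPa, n = 0.536
  copper: E = 129.6, α = 17.0, σ_y = 76.70 → σ = 560 MPa, n = 0.137
The minimum is copper at n = 0.137.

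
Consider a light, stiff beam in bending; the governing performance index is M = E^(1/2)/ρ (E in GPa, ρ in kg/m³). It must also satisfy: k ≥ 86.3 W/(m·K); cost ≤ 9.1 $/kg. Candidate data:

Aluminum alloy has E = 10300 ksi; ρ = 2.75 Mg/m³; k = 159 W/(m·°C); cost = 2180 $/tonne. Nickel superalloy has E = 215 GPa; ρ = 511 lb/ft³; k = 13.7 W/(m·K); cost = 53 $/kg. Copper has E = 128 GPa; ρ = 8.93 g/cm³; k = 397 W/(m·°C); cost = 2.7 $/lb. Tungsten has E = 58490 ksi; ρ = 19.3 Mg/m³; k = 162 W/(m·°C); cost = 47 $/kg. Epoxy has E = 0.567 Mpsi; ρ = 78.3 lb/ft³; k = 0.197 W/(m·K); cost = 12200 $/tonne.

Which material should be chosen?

aluminum alloy

Screen on constraints: k ≥ 86.3 W/(m·K); cost ≤ 9.1 $/kg. Survivors: aluminum alloy, copper.
After converting to SI:
  aluminum alloy: E = 71.02 GPa, ρ = 2750 kg/m³
  copper: E = 128.0 GPa, ρ = 8930 kg/m³
  aluminum alloy: M = 3.06×10⁻³
  copper: M = 1.27×10⁻³
The maximum is for aluminum alloy.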